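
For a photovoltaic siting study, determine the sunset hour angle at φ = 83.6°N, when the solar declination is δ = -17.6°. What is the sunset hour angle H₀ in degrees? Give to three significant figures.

cos H₀ = −tan φ · tan δ = 2.8281 ≥ 1, so the Sun never rises (polar night) and H₀ = 0.

H₀ = 0.00°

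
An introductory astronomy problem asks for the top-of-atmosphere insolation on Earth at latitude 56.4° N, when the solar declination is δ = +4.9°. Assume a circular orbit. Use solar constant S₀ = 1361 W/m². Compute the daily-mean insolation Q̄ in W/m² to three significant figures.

Q̄ ≈ 289 W/m²

cos H₀ = −tan(+56.4°) tan(+4.900°) = -0.1290, H₀ = 1.7002 rad.
Bracket: H₀ sin φ sin δ + cos φ cos δ sin H₀ = 1.7002×0.83292×0.08542 + 0.55339×0.99635×0.99164 = 0.120966 + 0.546761 = 0.667727.
Q̄ = (S₀/π) × [bracket] = (1361/π) × 0.667727 = 289.3 W/m².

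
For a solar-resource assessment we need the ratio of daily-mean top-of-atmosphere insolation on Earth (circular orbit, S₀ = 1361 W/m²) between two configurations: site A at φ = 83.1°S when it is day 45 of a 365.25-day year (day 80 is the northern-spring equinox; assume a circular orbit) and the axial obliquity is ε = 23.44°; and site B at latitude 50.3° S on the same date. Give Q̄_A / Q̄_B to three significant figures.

Q̄_A / Q̄_B ≈ 0.765

— Configuration A (φ=-83.1°):
Solar longitude: λ_s = 360° × (45 − 80)/365.25 = -34.497°, i.e. -34.497° + 360° = 325.503°.
sin δ = sin 23.44° × sin 325.503° = -0.22529, so δ = -13.020°.
cos H₀ = −tan(-83.1°) tan(-13.020°) = -1.9108 ≤ −1 ⇒ polar day, H₀ = π.
Bracket: H₀ sin φ sin δ + cos φ cos δ sin H₀ = 3.1416×-0.99276×-0.22529 + 0.12014×0.97429×0.00000 = 0.702647 + 0.000000 = 0.702647.
Q̄ = (S₀/π) × [bracket] = (1361/π) × 0.702647 = 304.40 W/m².
— Configuration B (φ=-50.3°):
cos H₀ = −tan(-50.3°) tan(-13.020°) = -0.2785, H₀ = 1.8531 rad.
Bracket: H₀ sin φ sin δ + cos φ cos δ sin H₀ = 1.8531×-0.76940×-0.22529 + 0.63877×0.97429×0.96043 = 0.321213 + 0.597721 = 0.918934.
Q̄ = (S₀/π) × [bracket] = (1361/π) × 0.918934 = 398.10 W/m².
Ratio Q̄_A / Q̄_B = 304.40 / 398.10 = 0.7646.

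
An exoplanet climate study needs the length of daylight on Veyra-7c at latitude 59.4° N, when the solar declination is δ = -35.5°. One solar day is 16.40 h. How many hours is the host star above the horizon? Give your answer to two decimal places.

cos h₀ = −tan ϕ · tan δ = 1.2061 ≥ 1, so the host star never rises (polar night) and h₀ = 0.
Daylight = 2h₀/(2π) × 16.40 h = (0.0000/π) × 16.40 = 0.00 h.

0.00 h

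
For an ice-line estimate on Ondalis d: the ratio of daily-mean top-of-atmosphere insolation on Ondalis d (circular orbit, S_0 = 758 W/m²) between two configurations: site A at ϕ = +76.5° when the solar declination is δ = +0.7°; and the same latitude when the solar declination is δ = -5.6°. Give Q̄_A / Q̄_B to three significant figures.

— Configuration A (ϕ=+76.5°):
cos h₀ = −tan(+76.5°) tan(+0.700°) = -0.0509, h₀ = 1.6217 rad.
Bracket: h₀ sin ϕ sin δ + cos ϕ cos δ sin h₀ = 1.6217×0.97237×0.01222 + 0.23345×0.99993×0.99870 = 0.019270 + 0.233130 = 0.252400.
Q̄ = (S_0/π) × [bracket] = (758/π) × 0.252400 = 60.899 W/m².
— Configuration B (ϕ=+76.5°):
cos h₀ = −tan(+76.5°) tan(-5.600°) = 0.4084, h₀ = 1.1501 rad.
Bracket: h₀ sin ϕ sin δ + cos ϕ cos δ sin h₀ = 1.1501×0.97237×-0.09758 + 0.23345×0.99523×0.91280 = -0.109126 + 0.212077 = 0.102951.
Q̄ = (S_0/π) × [bracket] = (758/π) × 0.102951 = 24.840 W/m².
Ratio Q̄_A / Q̄_B = 60.899 / 24.840 = 2.452.

Q̄_A / Q̄_B ≈ 2.45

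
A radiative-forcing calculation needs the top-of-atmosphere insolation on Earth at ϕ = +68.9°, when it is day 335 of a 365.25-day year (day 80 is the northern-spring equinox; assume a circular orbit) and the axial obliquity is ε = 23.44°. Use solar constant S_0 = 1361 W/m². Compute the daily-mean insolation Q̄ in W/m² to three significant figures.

Q̄ ≈ 0.00 W/m²

Solar longitude: L_s = 360° × (335 − 80)/365.25 = 251.335°.
sin δ = sin 23.44° × sin 251.335° = -0.37687, so δ = -22.140°.
cos h₀ = −tan(+68.9°) tan(-22.140°) = 1.0544 ≥ 1 ⇒ polar night, h₀ = 0 and Q̄ = 0.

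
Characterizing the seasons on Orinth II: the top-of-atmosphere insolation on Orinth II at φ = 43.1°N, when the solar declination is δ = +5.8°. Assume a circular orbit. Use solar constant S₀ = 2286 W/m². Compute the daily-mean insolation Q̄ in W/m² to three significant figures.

Q̄ ≈ 610 W/m²

cos H₀ = −tan(+43.1°) tan(+5.800°) = -0.0951, H₀ = 1.6660 rad.
Bracket: H₀ sin φ sin δ + cos φ cos δ sin H₀ = 1.6660×0.68327×0.10106 + 0.73016×0.99488×0.99547 = 0.115039 + 0.723131 = 0.838170.
Q̄ = (S₀/π) × [bracket] = (2286/π) × 0.838170 = 609.9 W/m².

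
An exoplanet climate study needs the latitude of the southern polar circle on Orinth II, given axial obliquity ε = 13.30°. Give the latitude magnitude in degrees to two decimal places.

The polar circle is the lowest latitude that experiences at least one full rotation of continuous darkness at the northern-summer solstice; it lies at |φ| = 90° − ε = 90° − 13.30° = 76.70°.

76.70°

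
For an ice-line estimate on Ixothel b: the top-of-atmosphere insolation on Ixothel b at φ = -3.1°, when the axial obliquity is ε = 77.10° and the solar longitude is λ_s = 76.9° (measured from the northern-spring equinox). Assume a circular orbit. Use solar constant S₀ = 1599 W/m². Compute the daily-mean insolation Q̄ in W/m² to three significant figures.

Q̄ ≈ 121 W/m²

Solar declination: sin δ = sin ε · sin λ_s = sin 77.10° × sin 76.9° = 0.94939, so δ = +71.694°.
cos H₀ = −tan(-3.1°) tan(+71.694°) = 0.1637, H₀ = 1.4064 rad.
Bracket: H₀ sin φ sin δ + cos φ cos δ sin H₀ = 1.4064×-0.05408×0.94939 + 0.99854×0.31409×0.98651 = -0.072209 + 0.309401 = 0.237192.
Q̄ = (S₀/π) × [bracket] = (1599/π) × 0.237192 = 120.7 W/m².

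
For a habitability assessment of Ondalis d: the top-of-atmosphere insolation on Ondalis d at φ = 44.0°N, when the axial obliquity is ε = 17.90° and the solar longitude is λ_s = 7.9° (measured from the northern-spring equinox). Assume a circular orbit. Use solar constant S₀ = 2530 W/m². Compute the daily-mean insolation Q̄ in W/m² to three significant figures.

Q̄ ≈ 616 W/m²

Solar declination: sin δ = sin ε · sin λ_s = sin 17.90° × sin 7.9° = 0.04224, so δ = +2.421°.
cos H₀ = −tan(+44.0°) tan(+2.421°) = -0.0408, H₀ = 1.6116 rad.
Bracket: H₀ sin φ sin δ + cos φ cos δ sin H₀ = 1.6116×0.69466×0.04224 + 0.71934×0.99911×0.99917 = 0.047288 + 0.718103 = 0.765391.
Q̄ = (S₀/π) × [bracket] = (2530/π) × 0.765391 = 616.4 W/m².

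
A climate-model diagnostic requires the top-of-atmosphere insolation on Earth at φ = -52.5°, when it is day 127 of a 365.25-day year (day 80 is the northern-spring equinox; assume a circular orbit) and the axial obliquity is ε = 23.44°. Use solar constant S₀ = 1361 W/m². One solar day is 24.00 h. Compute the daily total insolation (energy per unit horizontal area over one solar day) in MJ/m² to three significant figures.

Solar longitude: λ_s = 360° × (127 − 80)/365.25 = 46.324°.
sin δ = sin 23.44° × sin 46.324° = 0.28771, so δ = +16.721°.
cos H₀ = −tan(-52.5°) tan(+16.721°) = 0.3915, H₀ = 1.1685 rad.
Bracket: H₀ sin φ sin δ + cos φ cos δ sin H₀ = 1.1685×-0.79335×0.28771 + 0.60876×0.95772×0.92018 = -0.266716 + 0.536485 = 0.269769.
Q̄ = (S₀/π) × [bracket] = (1361/π) × 0.269769 = 116.87 W/m².
Daily total = Q̄ × 24.00 h × 3600 s/h = 116.87 × 24.00 × 3600 / 10⁶ = 10.10 MJ/m².

10.1 MJ/m²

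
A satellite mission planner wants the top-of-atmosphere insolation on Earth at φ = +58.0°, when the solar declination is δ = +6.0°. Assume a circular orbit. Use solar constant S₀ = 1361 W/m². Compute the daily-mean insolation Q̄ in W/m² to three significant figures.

Q̄ ≈ 292 W/m²

cos H₀ = −tan(+58.0°) tan(+6.000°) = -0.1682, H₀ = 1.7398 rad.
Bracket: H₀ sin φ sin δ + cos φ cos δ sin H₀ = 1.7398×0.84805×0.10453 + 0.52992×0.99452×0.98575 = 0.154227 + 0.519506 = 0.673733.
Q̄ = (S₀/π) × [bracket] = (1361/π) × 0.673733 = 291.9 W/m².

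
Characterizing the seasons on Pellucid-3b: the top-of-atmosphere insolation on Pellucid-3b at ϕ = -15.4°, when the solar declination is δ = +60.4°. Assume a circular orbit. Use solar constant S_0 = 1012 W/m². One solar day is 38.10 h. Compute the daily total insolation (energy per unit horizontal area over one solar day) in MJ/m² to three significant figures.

cos h₀ = −tan(-15.4°) tan(+60.400°) = 0.4849, h₀ = 1.0646 rad.
Bracket: h₀ sin ϕ sin δ + cos ϕ cos δ sin h₀ = 1.0646×-0.26556×0.86949 + 0.96410×0.49394×0.87458 = -0.245818 + 0.416482 = 0.170664.
Q̄ = (S_0/π) × [bracket] = (1012/π) × 0.170664 = 54.976 W/m².
Daily total = Q̄ × 38.10 h × 3600 s/h = 54.976 × 38.10 × 3600 / 10⁶ = 7.541 MJ/m².

7.54 MJ/m²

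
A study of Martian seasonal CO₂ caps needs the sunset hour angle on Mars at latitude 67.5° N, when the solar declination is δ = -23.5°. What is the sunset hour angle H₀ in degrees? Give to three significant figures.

cos H₀ = −tan φ · tan δ = 1.0497 ≥ 1, so the Sun never rises (polar night) and H₀ = 0.

H₀ = 0.00°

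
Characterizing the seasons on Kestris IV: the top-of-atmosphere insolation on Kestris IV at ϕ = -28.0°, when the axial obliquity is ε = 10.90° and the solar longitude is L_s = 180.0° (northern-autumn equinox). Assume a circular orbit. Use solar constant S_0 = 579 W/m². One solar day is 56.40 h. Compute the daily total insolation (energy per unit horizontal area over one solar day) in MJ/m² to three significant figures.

33.0 MJ/m²

Solar declination: sin δ = sin ε · sin L_s = sin 10.90° × sin 180.0° = 0.00000, so δ = +0.000°.
cos h₀ = −tan(-28.0°) tan(+0.000°) = 0.0000, h₀ = 1.5708 rad.
Bracket: h₀ sin ϕ sin δ + cos ϕ cos δ sin h₀ = 1.5708×-0.46947×0.00000 + 0.88295×1.00000×1.00000 = -0.000000 + 0.882950 = 0.882950.
Q̄ = (S_0/π) × [bracket] = (579/π) × 0.882950 = 162.73 W/m².
Daily total = Q̄ × 56.40 h × 3600 s/h = 162.73 × 56.40 × 3600 / 10⁶ = 33.04 MJ/m².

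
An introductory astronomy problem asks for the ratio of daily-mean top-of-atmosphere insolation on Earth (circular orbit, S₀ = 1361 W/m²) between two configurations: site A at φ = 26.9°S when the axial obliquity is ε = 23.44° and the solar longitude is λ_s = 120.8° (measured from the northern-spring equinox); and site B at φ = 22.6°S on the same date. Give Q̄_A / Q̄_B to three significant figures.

Q̄_A / Q̄_B ≈ 0.908

— Configuration A (φ=-26.9°):
Solar declination: sin δ = sin ε · sin λ_s = sin 23.44° × sin 120.8° = 0.34168, so δ = +19.980°.
cos H₀ = −tan(-26.9°) tan(+19.980°) = 0.1844, H₀ = 1.3853 rad.
Bracket: H₀ sin φ sin δ + cos φ cos δ sin H₀ = 1.3853×-0.45243×0.34168 + 0.89180×0.93981×0.98284 = -0.214148 + 0.823740 = 0.609592.
Q̄ = (S₀/π) × [bracket] = (1361/π) × 0.609592 = 264.09 W/m².
— Configuration B (φ=-22.6°):
cos H₀ = −tan(-22.6°) tan(+19.980°) = 0.1513, H₀ = 1.4189 rad.
Bracket: H₀ sin φ sin δ + cos φ cos δ sin H₀ = 1.4189×-0.38430×0.34168 + 0.92321×0.93981×0.98848 = -0.186312 + 0.857647 = 0.671335.
Q̄ = (S₀/π) × [bracket] = (1361/π) × 0.671335 = 290.84 W/m².
Ratio Q̄_A / Q̄_B = 264.09 / 290.84 = 0.9080.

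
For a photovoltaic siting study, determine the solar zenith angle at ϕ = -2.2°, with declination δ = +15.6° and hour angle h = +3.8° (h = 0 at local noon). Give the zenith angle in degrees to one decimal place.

cos θ_z = sin ϕ sin δ + cos ϕ cos δ cos h = -0.010323 + 0.960337 = 0.950014.
θ_z = arccos(0.950014) = 18.2°.

θ_z = 18.2°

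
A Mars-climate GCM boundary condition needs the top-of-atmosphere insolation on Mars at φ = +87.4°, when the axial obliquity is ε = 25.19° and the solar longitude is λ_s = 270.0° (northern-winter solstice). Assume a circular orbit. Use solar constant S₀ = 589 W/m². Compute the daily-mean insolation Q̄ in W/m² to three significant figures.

Q̄ ≈ 0.00 W/m²

Solar declination: sin δ = sin ε · sin λ_s = sin 25.19° × sin 270.0° = -0.42562, so δ = -25.190°.
cos H₀ = −tan(+87.4°) tan(-25.190°) = 10.3579 ≥ 1 ⇒ polar night, H₀ = 0 and Q̄ = 0.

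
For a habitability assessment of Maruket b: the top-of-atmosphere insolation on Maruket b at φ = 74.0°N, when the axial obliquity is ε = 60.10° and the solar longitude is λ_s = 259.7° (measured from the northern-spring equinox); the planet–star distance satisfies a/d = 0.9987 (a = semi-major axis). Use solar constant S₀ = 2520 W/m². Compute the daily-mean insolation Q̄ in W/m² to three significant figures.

Q̄ ≈ 0.00 W/m²

Solar declination: sin δ = sin ε · sin λ_s = sin 60.10° × sin 259.7° = -0.85293, so δ = -58.531°.
cos H₀ = −tan(+74.0°) tan(-58.531°) = 5.6980 ≥ 1 ⇒ polar night, H₀ = 0 and Q̄ = 0.
Inverse-square distance factor (a/d)² = 0.9987² = 0.997402.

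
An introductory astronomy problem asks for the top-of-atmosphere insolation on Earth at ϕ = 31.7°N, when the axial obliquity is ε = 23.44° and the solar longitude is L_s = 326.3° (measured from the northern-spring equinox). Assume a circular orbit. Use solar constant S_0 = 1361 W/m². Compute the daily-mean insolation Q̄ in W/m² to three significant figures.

Q̄ ≈ 284 W/m²

Solar declination: sin δ = sin ε · sin L_s = sin 23.44° × sin 326.3° = -0.22071, so δ = -12.751°.
cos h₀ = −tan(+31.7°) tan(-12.751°) = 0.1398, h₀ = 1.4306 rad.
Bracket: h₀ sin ϕ sin δ + cos ϕ cos δ sin h₀ = 1.4306×0.52547×-0.22071 + 0.85081×0.97534×0.99019 = -0.165916 + 0.821688 = 0.655772.
Q̄ = (S_0/π) × [bracket] = (1361/π) × 0.655772 = 284.1 W/m².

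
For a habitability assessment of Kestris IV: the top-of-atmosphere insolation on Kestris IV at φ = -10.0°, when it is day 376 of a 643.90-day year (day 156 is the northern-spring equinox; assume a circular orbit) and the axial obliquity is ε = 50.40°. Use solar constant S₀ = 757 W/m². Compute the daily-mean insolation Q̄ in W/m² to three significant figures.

Solar longitude: λ_s = 360° × (376 − 156)/643.90 = 123.000°.
sin δ = sin 50.40° × sin 123.000° = 0.64620, so δ = +40.256°.
cos H₀ = −tan(-10.0°) tan(+40.256°) = 0.1493, H₀ = 1.4209 rad.
Bracket: H₀ sin φ sin δ + cos φ cos δ sin H₀ = 1.4209×-0.17365×0.64620 + 0.98481×0.76317×0.98879 = -0.159443 + 0.743152 = 0.583709.
Q̄ = (S₀/π) × [bracket] = (757/π) × 0.583709 = 140.7 W/m².

Q̄ ≈ 141 W/m²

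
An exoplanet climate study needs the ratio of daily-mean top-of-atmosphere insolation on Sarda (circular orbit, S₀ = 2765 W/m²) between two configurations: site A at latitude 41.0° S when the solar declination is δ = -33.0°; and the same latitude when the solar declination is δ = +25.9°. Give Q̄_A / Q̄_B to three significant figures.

— Configuration A (φ=-41.0°):
cos H₀ = −tan(-41.0°) tan(-33.000°) = -0.5645, H₀ = 2.1706 rad.
Bracket: H₀ sin φ sin δ + cos φ cos δ sin H₀ = 2.1706×-0.65606×-0.54464 + 0.75471×0.83867×0.82542 = 0.775591 + 0.522452 = 1.298043.
Q̄ = (S₀/π) × [bracket] = (2765/π) × 1.298043 = 1142.4 W/m².
— Configuration B (φ=-41.0°):
cos H₀ = −tan(-41.0°) tan(+25.900°) = 0.4221, H₀ = 1.1350 rad.
Bracket: H₀ sin φ sin δ + cos φ cos δ sin H₀ = 1.1350×-0.65606×0.43680 + 0.75471×0.89956×0.90655 = -0.325254 + 0.615463 = 0.290209.
Q̄ = (S₀/π) × [bracket] = (2765/π) × 0.290209 = 255.42 W/m².
Ratio Q̄_A / Q̄_B = 1142.4 / 255.42 = 4.473.

Q̄_A / Q̄_B ≈ 4.47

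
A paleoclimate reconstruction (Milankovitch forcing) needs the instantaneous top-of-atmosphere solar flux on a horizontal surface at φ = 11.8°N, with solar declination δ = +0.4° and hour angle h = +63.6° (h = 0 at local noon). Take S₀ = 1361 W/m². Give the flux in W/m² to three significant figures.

594 W/m²

cos θ_z = sin φ sin δ + cos φ cos δ cos h = 0.001428 + 0.435228 = 0.436656.
Flux = S₀ · cos θ_z = 1361 × 0.436656 = 594.3 W/m².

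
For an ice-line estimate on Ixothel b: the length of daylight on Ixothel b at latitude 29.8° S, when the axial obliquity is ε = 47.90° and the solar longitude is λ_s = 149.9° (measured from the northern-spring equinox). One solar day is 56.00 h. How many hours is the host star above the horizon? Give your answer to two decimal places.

Solar declination: sin δ = sin ε · sin λ_s = sin 47.90° × sin 149.9° = 0.37211, so δ = +21.846°.
cos H₀ = −tan φ · tan δ = −tan(-29.8°) × tan(+21.846°) = 0.2296, so H₀ = 1.3391 rad = 76.73°.
Daylight = 2H₀/(2π) × 56.00 h = (1.3391/π) × 56.00 = 23.87 h.

23.87 h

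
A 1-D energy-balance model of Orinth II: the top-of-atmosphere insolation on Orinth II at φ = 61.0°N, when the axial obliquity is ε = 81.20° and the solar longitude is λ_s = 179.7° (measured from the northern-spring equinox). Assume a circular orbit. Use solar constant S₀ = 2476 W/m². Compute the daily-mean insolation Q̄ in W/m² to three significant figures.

Solar declination: sin δ = sin ε · sin λ_s = sin 81.20° × sin 179.7° = 0.00517, so δ = +0.296°.
cos H₀ = −tan(+61.0°) tan(+0.296°) = -0.0093, H₀ = 1.5801 rad.
Bracket: H₀ sin φ sin δ + cos φ cos δ sin H₀ = 1.5801×0.87462×0.00517 + 0.48481×0.99999×0.99996 = 0.007145 + 0.484786 = 0.491931.
Q̄ = (S₀/π) × [bracket] = (2476/π) × 0.491931 = 387.7 W/m².

Q̄ ≈ 388 W/m²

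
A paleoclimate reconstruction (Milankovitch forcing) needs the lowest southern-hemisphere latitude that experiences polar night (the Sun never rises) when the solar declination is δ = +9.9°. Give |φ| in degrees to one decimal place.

|φ| = 80.1°

Polar night requires cos H₀ = −tan φ tan δ ≥ 1, i.e. tan φ tan δ ≤ −1.
The boundary is |tan φ| · |tan δ| = 1, so |φ| = 90° − |δ| = 90° − 9.9° = 80.1° in the southern hemisphere.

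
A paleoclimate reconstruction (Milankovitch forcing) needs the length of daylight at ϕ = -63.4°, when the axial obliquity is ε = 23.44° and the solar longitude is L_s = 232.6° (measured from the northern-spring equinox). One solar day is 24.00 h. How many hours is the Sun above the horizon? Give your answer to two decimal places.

Solar declination: sin δ = sin ε · sin L_s = sin 23.44° × sin 232.6° = -0.31601, so δ = -18.422°.
cos h₀ = −tan ϕ · tan δ = −tan(-63.4°) × tan(-18.422°) = -0.6651, so h₀ = 2.2985 rad = 131.69°.
Daylight = 2h₀/(2π) × 24.00 h = (2.2985/π) × 24.00 = 17.56 h.

17.56 h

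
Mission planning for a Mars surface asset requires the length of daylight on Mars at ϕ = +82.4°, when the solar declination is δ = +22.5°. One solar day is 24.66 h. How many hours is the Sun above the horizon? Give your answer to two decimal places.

Sunrise equation: cos h₀ = −tan ϕ · tan δ = -3.1044 ≤ −1, so the Sun never sets (polar day) and h₀ = π.
Daylight = 2h₀/(2π) × 24.66 h = (3.1416/π) × 24.66 = 24.66 h.

24.66 h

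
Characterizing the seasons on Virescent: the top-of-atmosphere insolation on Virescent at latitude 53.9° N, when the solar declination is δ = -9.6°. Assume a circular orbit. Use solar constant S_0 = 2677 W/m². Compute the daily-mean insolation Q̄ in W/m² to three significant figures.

Q̄ ≈ 328 W/m²

cos h₀ = −tan(+53.9°) tan(-9.600°) = 0.2319, h₀ = 1.3367 rad.
Bracket: h₀ sin ϕ sin δ + cos ϕ cos δ sin h₀ = 1.3367×0.80799×-0.16677 + 0.58920×0.98600×0.97273 = -0.180118 + 0.565109 = 0.384991.
Q̄ = (S_0/π) × [bracket] = (2677/π) × 0.384991 = 328.1 W/m².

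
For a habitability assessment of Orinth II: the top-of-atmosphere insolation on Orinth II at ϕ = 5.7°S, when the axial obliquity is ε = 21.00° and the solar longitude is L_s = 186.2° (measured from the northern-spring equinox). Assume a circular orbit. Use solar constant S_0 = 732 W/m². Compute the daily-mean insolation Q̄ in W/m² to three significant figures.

Q̄ ≈ 233 W/m²

Solar declination: sin δ = sin ε · sin L_s = sin 21.00° × sin 186.2° = -0.03870, so δ = -2.218°.
cos h₀ = −tan(-5.7°) tan(-2.218°) = -0.0039, h₀ = 1.5747 rad.
Bracket: h₀ sin ϕ sin δ + cos ϕ cos δ sin h₀ = 1.5747×-0.09932×-0.03870 + 0.99506×0.99925×0.99999 = 0.006053 + 0.994304 = 1.000357.
Q̄ = (S_0/π) × [bracket] = (732/π) × 1.000357 = 233.1 W/m².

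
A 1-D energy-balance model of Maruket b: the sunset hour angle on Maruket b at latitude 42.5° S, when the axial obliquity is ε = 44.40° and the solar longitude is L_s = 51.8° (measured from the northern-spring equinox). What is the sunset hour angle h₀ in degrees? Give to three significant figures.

Solar declination: sin δ = sin ε · sin L_s = sin 44.40° × sin 51.8° = 0.54984, so δ = +33.356°.
cos h₀ = −tan ϕ · tan δ = −tan(-42.5°) × tan(+33.356°) = 0.6032, so h₀ = 0.9233 rad = 52.90°.

h₀ = 52.9°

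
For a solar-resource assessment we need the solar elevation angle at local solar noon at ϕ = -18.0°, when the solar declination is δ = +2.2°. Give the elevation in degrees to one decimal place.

69.8°

At local noon the hour angle is zero, so the zenith angle equals |ϕ − δ| = |-18.0° − (+2.200°)| = 20.200°.
Elevation = 90° − 20.200° = 69.8°.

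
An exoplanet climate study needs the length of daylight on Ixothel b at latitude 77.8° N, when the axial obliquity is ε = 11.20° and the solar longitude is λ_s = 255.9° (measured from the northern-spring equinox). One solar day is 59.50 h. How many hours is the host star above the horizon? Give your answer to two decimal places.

9.08 h

Solar declination: sin δ = sin ε · sin λ_s = sin 11.20° × sin 255.9° = -0.18838, so δ = -10.858°.
cos H₀ = −tan φ · tan δ = −tan(+77.8°) × tan(-10.858°) = 0.8872, so H₀ = 0.4796 rad = 27.48°.
Daylight = 2H₀/(2π) × 59.50 h = (0.4796/π) × 59.50 = 9.08 h.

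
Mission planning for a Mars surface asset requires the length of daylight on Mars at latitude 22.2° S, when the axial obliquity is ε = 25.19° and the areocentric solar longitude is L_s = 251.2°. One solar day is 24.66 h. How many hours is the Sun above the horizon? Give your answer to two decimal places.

13.75 h

sin δ = sin 25.19° × sin 251.2° = -0.40291, so δ = -23.760°.
cos h₀ = −tan ϕ · tan δ = −tan(-22.2°) × tan(-23.760°) = -0.1797, so h₀ = 1.7514 rad = 100.35°.
Daylight = 2h₀/(2π) × 24.66 h = (1.7514/π) × 24.66 = 13.75 h.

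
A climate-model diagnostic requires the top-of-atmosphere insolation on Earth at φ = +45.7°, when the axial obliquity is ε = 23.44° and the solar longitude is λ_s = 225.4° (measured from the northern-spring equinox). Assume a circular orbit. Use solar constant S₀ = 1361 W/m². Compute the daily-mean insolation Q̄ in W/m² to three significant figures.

Solar declination: sin δ = sin ε · sin λ_s = sin 23.44° × sin 225.4° = -0.28324, so δ = -16.453°.
cos H₀ = −tan(+45.7°) tan(-16.453°) = 0.3026, H₀ = 1.2633 rad.
Bracket: H₀ sin φ sin δ + cos φ cos δ sin H₀ = 1.2633×0.71569×-0.28324 + 0.69842×0.95905×0.95311 = -0.256086 + 0.638412 = 0.382326.
Q̄ = (S₀/π) × [bracket] = (1361/π) × 0.382326 = 165.6 W/m².

Q̄ ≈ 166 W/m²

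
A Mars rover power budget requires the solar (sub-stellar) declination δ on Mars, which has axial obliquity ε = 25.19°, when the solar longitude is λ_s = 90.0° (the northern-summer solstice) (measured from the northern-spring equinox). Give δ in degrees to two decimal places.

sin δ = sin ε · sin λ_s = sin 25.19° × sin 90.0° = 0.425621.
δ = arcsin(0.425621) = +25.19°.

δ = +25.19°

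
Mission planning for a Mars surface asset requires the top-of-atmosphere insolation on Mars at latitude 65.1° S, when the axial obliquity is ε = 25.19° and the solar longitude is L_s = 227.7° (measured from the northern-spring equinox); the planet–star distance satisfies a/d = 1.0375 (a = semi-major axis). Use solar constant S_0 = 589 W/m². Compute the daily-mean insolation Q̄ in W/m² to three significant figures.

Solar declination: sin δ = sin ε · sin L_s = sin 25.19° × sin 227.7° = -0.31480, so δ = -18.349°.
cos h₀ = −tan(-65.1°) tan(-18.349°) = -0.7145, h₀ = 2.3667 rad.
Bracket: h₀ sin ϕ sin δ + cos ϕ cos δ sin h₀ = 2.3667×-0.90704×-0.31480 + 0.42104×0.94916×0.69962 = 0.675779 + 0.279592 = 0.955371.
Inverse-square distance factor (a/d)² = 1.0375² = 1.076406.
Q̄ = (S_0/π) × 1.076406 × [bracket] = (589/π) × 1.076406 × 0.955371 = 192.8 W/m².

Q̄ ≈ 193 W/m²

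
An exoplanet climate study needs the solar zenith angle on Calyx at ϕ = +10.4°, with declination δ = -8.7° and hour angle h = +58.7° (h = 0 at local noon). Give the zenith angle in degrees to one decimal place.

θ_z = 61.5°

cos θ_z = sin ϕ sin δ + cos ϕ cos δ cos h = -0.027305 + 0.505105 = 0.477800.
θ_z = arccos(0.477800) = 61.5°.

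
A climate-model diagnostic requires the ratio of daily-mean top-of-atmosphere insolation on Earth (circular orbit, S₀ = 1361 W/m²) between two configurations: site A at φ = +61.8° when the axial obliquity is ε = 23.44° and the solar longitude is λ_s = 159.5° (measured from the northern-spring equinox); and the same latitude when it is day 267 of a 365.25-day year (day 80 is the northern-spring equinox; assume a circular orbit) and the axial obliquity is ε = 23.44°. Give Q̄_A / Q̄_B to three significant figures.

— Configuration A (φ=+61.8°):
Solar declination: sin δ = sin ε · sin λ_s = sin 23.44° × sin 159.5° = 0.13931, so δ = +8.008°.
cos H₀ = −tan(+61.8°) tan(+8.008°) = -0.2624, H₀ = 1.8363 rad.
Bracket: H₀ sin φ sin δ + cos φ cos δ sin H₀ = 1.8363×0.88130×0.13931 + 0.47255×0.99025×0.96497 = 0.225450 + 0.451551 = 0.677001.
Q̄ = (S₀/π) × [bracket] = (1361/π) × 0.677001 = 293.29 W/m².
— Configuration B (φ=+61.8°):
Solar longitude: λ_s = 360° × (267 − 80)/365.25 = 184.312°.
sin δ = sin 23.44° × sin 184.312° = -0.02991, so δ = -1.714°.
cos H₀ = −tan(+61.8°) tan(-1.714°) = 0.0558, H₀ = 1.5150 rad.
Bracket: H₀ sin φ sin δ + cos φ cos δ sin H₀ = 1.5150×0.88130×-0.02991 + 0.47255×0.99955×0.99844 = -0.039935 + 0.471601 = 0.431666.
Q̄ = (S₀/π) × [bracket] = (1361/π) × 0.431666 = 187.01 W/m².
Ratio Q̄_A / Q̄_B = 293.29 / 187.01 = 1.568.

Q̄_A / Q̄_B ≈ 1.57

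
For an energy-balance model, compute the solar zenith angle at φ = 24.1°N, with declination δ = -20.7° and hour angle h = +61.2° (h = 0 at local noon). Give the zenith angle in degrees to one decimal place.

cos θ_z = sin φ sin δ + cos φ cos δ cos h = -0.144335 + 0.411372 = 0.267037.
θ_z = arccos(0.267037) = 74.5°.

θ_z = 74.5°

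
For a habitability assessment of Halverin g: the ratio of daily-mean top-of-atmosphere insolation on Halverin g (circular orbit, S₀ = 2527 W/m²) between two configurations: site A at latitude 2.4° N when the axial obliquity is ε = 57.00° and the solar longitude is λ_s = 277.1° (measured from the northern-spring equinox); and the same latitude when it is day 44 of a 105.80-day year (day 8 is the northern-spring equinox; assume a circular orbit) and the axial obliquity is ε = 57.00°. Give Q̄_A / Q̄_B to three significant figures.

Q̄_A / Q̄_B ≈ 0.664

— Configuration A (φ=+2.4°):
Solar declination: sin δ = sin ε · sin λ_s = sin 57.00° × sin 277.1° = -0.83224, so δ = -56.329°.
cos H₀ = −tan(+2.4°) tan(-56.329°) = 0.0629, H₀ = 1.5078 rad.
Bracket: H₀ sin φ sin δ + cos φ cos δ sin H₀ = 1.5078×0.04188×-0.83224 + 0.99912×0.55442×0.99802 = -0.052553 + 0.552835 = 0.500282.
Q̄ = (S₀/π) × [bracket] = (2527/π) × 0.500282 = 402.41 W/m².
— Configuration B (φ=+2.4°):
Solar longitude: λ_s = 360° × (44 − 8)/105.80 = 122.495°.
sin δ = sin 57.00° × sin 122.495° = 0.70736, so δ = +45.021°.
cos H₀ = −tan(+2.4°) tan(+45.021°) = -0.0419, H₀ = 1.6128 rad.
Bracket: H₀ sin φ sin δ + cos φ cos δ sin H₀ = 1.6128×0.04188×0.70736 + 0.99912×0.70685×0.99912 = 0.047778 + 0.705606 = 0.753384.
Q̄ = (S₀/π) × [bracket] = (2527/π) × 0.753384 = 606.00 W/m².
Ratio Q̄_A / Q̄_B = 402.41 / 606.00 = 0.6640.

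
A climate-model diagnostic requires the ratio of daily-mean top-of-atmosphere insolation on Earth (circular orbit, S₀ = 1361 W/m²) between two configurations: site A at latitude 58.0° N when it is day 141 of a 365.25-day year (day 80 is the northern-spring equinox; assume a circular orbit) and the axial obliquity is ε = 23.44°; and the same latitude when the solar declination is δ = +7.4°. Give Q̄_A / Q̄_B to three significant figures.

— Configuration A (φ=+58.0°):
Solar longitude: λ_s = 360° × (141 − 80)/365.25 = 60.123°.
sin δ = sin 23.44° × sin 60.123° = 0.34492, so δ = +20.177°.
cos H₀ = −tan(+58.0°) tan(+20.177°) = -0.5881, H₀ = 2.1995 rad.
Bracket: H₀ sin φ sin δ + cos φ cos δ sin H₀ = 2.1995×0.84805×0.34492 + 0.52992×0.93863×0.80880 = 0.643374 + 0.402296 = 1.045670.
Q̄ = (S₀/π) × [bracket] = (1361/π) × 1.045670 = 453.00 W/m².
— Configuration B (φ=+58.0°):
cos H₀ = −tan(+58.0°) tan(+7.400°) = -0.2078, H₀ = 1.7802 rad.
Bracket: H₀ sin φ sin δ + cos φ cos δ sin H₀ = 1.7802×0.84805×0.12880 + 0.52992×0.99167×0.97816 = 0.194449 + 0.514029 = 0.708478.
Q̄ = (S₀/π) × [bracket] = (1361/π) × 0.708478 = 306.93 W/m².
Ratio Q̄_A / Q̄_B = 453.00 / 306.93 = 1.476.

Q̄_A / Q̄_B ≈ 1.48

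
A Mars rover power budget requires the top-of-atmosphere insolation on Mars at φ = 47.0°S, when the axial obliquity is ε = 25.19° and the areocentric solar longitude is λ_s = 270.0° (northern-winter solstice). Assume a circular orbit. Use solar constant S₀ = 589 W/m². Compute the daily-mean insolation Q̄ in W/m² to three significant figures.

Q̄ ≈ 222 W/m²

sin δ = sin 25.19° × sin 270.0° = -0.42562, so δ = -25.190°.
cos H₀ = −tan(-47.0°) tan(-25.190°) = -0.5044, H₀ = 2.0995 rad.
Bracket: H₀ sin φ sin δ + cos φ cos δ sin H₀ = 2.0995×-0.73135×-0.42562 + 0.68200×0.90490×0.86348 = 0.653526 + 0.532890 = 1.186416.
Q̄ = (S₀/π) × [bracket] = (589/π) × 1.186416 = 222.4 W/m².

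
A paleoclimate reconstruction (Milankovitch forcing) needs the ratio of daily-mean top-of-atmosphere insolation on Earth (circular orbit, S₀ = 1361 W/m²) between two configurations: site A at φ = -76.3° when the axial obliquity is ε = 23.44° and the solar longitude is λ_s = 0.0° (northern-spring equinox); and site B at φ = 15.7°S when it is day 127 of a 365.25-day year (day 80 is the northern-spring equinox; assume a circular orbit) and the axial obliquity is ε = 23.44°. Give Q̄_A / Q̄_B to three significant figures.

Q̄_A / Q̄_B ≈ 0.295

— Configuration A (φ=-76.3°):
Solar declination: sin δ = sin ε · sin λ_s = sin 23.44° × sin 0.0° = 0.00000, so δ = +0.000°.
cos H₀ = −tan(-76.3°) tan(+0.000°) = 0.0000, H₀ = 1.5708 rad.
Bracket: H₀ sin φ sin δ + cos φ cos δ sin H₀ = 1.5708×-0.97155×0.00000 + 0.23684×1.00000×1.00000 = -0.000000 + 0.236840 = 0.236840.
Q̄ = (S₀/π) × [bracket] = (1361/π) × 0.236840 = 102.60 W/m².
— Configuration B (φ=-15.7°):
Solar longitude: λ_s = 360° × (127 − 80)/365.25 = 46.324°.
sin δ = sin 23.44° × sin 46.324° = 0.28771, so δ = +16.721°.
cos H₀ = −tan(-15.7°) tan(+16.721°) = 0.0844, H₀ = 1.4863 rad.
Bracket: H₀ sin φ sin δ + cos φ cos δ sin H₀ = 1.4863×-0.27060×0.28771 + 0.96269×0.95772×0.99643 = -0.115715 + 0.918696 = 0.802981.
Q̄ = (S₀/π) × [bracket] = (1361/π) × 0.802981 = 347.87 W/m².
Ratio Q̄_A / Q̄_B = 102.60 / 347.87 = 0.2949.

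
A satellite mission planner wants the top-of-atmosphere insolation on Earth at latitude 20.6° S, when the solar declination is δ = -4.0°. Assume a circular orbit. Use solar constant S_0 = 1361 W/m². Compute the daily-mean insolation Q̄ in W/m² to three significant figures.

cos h₀ = −tan(-20.6°) tan(-4.000°) = -0.0263, h₀ = 1.5971 rad.
Bracket: h₀ sin ϕ sin δ + cos ϕ cos δ sin h₀ = 1.5971×-0.35184×-0.06976 + 0.93606×0.99756×0.99965 = 0.039200 + 0.933449 = 0.972649.
Q̄ = (S_0/π) × [bracket] = (1361/π) × 0.972649 = 421.4 W/m².

Q̄ ≈ 421 W/m²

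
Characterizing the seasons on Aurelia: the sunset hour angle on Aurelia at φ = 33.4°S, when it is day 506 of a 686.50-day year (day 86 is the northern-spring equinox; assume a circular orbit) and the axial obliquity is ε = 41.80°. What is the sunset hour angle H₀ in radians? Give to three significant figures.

H₀ = 1.89 rad

Solar longitude: λ_s = 360° × (506 − 86)/686.50 = 220.248°.
sin δ = sin 41.80° × sin 220.248° = -0.43064, so δ = -25.508°.
cos H₀ = −tan φ · tan δ = −tan(-33.4°) × tan(-25.508°) = -0.3146, so H₀ = 1.8909 rad = 108.34°.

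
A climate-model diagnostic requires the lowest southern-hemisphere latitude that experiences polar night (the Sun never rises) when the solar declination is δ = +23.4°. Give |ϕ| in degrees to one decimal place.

Polar night requires cos h₀ = −tan ϕ tan δ ≥ 1, i.e. tan ϕ tan δ ≤ −1.
The boundary is |tan ϕ| · |tan δ| = 1, so |ϕ| = 90° − |δ| = 90° − 23.4° = 66.6° in the southern hemisphere.

|ϕ| = 66.6°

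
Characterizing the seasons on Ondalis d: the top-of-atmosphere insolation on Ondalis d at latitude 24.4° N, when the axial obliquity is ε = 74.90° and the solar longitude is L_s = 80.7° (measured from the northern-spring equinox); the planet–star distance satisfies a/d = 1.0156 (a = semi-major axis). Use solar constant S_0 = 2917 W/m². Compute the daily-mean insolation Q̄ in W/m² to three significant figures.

Q̄ ≈ 1.18e+03 W/m²

Solar declination: sin δ = sin ε · sin L_s = sin 74.90° × sin 80.7° = 0.95278, so δ = +72.323°.
cos h₀ = −tan(+24.4°) tan(+72.323°) = -1.4233 ≤ −1 ⇒ polar day, h₀ = π.
Bracket: h₀ sin ϕ sin δ + cos ϕ cos δ sin h₀ = 3.1416×0.41310×0.95278 + 0.91068×0.30365×0.00000 = 1.236513 + 0.000000 = 1.236513.
Inverse-square distance factor (a/d)² = 1.0156² = 1.031443.
Q̄ = (S_0/π) × 1.031443 × [bracket] = (2917/π) × 1.031443 × 1.236513 = 1184 W/m².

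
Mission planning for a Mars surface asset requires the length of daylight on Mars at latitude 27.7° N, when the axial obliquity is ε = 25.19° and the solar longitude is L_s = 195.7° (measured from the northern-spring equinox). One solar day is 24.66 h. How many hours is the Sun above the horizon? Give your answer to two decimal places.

Solar declination: sin δ = sin ε · sin L_s = sin 25.19° × sin 195.7° = -0.11517, so δ = -6.614°.
cos h₀ = −tan ϕ · tan δ = −tan(+27.7°) × tan(-6.614°) = 0.0609, so h₀ = 1.5099 rad = 86.51°.
Daylight = 2h₀/(2π) × 24.66 h = (1.5099/π) × 24.66 = 11.85 h.

11.85 h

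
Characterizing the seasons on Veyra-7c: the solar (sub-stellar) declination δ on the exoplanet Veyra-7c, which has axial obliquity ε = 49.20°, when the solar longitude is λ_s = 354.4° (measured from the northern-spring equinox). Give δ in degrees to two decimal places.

sin δ = sin ε · sin λ_s = sin 49.20° × sin 354.4° = -0.073870.
δ = arcsin(-0.073870) = -4.24°.

δ = -4.24°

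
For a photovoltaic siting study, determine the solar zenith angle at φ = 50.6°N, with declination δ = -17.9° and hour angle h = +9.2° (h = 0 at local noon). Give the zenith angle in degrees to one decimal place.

θ_z = 69.0°

cos θ_z = sin φ sin δ + cos φ cos δ cos h = -0.237505 + 0.596236 = 0.358731.
θ_z = arccos(0.358731) = 69.0°.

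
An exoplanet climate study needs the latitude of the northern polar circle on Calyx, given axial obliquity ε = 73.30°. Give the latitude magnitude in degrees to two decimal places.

The polar circle is the lowest latitude that experiences at least one full rotation of continuous daylight at the northern-summer solstice; it lies at |ϕ| = 90° − ε = 90° − 73.30° = 16.70°.

16.70°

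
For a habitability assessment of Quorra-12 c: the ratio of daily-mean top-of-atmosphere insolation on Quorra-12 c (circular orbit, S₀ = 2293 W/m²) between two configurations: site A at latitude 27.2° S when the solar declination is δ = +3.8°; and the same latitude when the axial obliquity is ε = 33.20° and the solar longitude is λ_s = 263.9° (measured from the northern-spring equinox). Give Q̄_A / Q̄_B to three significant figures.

— Configuration A (φ=-27.2°):
cos H₀ = −tan(-27.2°) tan(+3.800°) = 0.0341, H₀ = 1.5367 rad.
Bracket: H₀ sin φ sin δ + cos φ cos δ sin H₀ = 1.5367×-0.45710×0.06627 + 0.88942×0.99780×0.99942 = -0.046550 + 0.886949 = 0.840399.
Q̄ = (S₀/π) × [bracket] = (2293/π) × 0.840399 = 613.39 W/m².
— Configuration B (φ=-27.2°):
Solar declination: sin δ = sin ε · sin λ_s = sin 33.20° × sin 263.9° = -0.54446, so δ = -32.988°.
cos H₀ = −tan(-27.2°) tan(-32.988°) = -0.3336, H₀ = 1.9109 rad.
Bracket: H₀ sin φ sin δ + cos φ cos δ sin H₀ = 1.9109×-0.45710×-0.54446 + 0.88942×0.83878×0.94272 = 0.475571 + 0.703295 = 1.178866.
Q̄ = (S₀/π) × [bracket] = (2293/π) × 1.178866 = 860.44 W/m².
Ratio Q̄_A / Q̄_B = 613.39 / 860.44 = 0.7129.

Q̄_A / Q̄_B ≈ 0.713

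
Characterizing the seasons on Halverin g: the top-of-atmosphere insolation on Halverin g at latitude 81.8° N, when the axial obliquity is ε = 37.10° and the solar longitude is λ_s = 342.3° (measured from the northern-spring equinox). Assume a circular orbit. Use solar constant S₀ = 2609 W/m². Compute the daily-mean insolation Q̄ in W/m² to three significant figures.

Q̄ ≈ 0.00 W/m²

Solar declination: sin δ = sin ε · sin λ_s = sin 37.10° × sin 342.3° = -0.18340, so δ = -10.568°.
cos H₀ = −tan(+81.8°) tan(-10.568°) = 1.2946 ≥ 1 ⇒ polar night, H₀ = 0 and Q̄ = 0.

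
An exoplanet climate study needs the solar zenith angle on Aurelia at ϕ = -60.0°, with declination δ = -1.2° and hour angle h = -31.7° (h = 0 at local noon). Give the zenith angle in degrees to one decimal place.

θ_z = 63.7°

cos θ_z = sin ϕ sin δ + cos ϕ cos δ cos h = 0.018137 + 0.425312 = 0.443449.
θ_z = arccos(0.443449) = 63.7°.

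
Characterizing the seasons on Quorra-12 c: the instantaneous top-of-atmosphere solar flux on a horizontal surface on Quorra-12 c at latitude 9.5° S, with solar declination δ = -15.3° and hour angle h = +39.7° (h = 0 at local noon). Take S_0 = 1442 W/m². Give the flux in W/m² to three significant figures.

cos θ_z = sin ϕ sin δ + cos ϕ cos δ cos h = 0.043552 + 0.731952 = 0.775504.
Flux = S_0 · cos θ_z = 1442 × 0.775504 = 1118 W/m².

1.12e+03 W/m²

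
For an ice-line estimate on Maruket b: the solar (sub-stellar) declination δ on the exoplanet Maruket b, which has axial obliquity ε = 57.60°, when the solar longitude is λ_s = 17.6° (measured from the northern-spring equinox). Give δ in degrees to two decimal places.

δ = +14.79°

sin δ = sin ε · sin λ_s = sin 57.60° × sin 17.6° = 0.255299.
δ = arcsin(0.255299) = +14.79°.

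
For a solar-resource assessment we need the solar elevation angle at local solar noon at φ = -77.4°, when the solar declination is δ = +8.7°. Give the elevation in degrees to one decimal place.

At local noon the hour angle is zero, so the zenith angle equals |φ − δ| = |-77.4° − (+8.700°)| = 86.100°.
Elevation = 90° − 86.100° = 3.9°.

3.9°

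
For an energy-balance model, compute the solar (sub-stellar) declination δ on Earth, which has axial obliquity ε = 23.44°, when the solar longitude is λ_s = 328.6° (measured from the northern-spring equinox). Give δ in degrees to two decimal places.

sin δ = sin ε · sin λ_s = sin 23.44° × sin 328.6° = -0.207252.
δ = arcsin(-0.207252) = -11.96°.

δ = -11.96°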